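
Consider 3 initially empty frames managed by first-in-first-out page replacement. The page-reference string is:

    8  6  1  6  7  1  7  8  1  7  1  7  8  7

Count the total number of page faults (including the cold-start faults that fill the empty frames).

8: miss, frames [8]
6: miss, frames [8, 6]
1: miss, frames [8, 6, 1]
6: hit
7: miss, evict 8, frames [6, 1, 7]
1: hit
7: hit
8: miss, evict 6, frames [1, 7, 8]
1: hit
7: hit
1: hit
7: hit
8: hit
7: hit
Page faults: 5.

5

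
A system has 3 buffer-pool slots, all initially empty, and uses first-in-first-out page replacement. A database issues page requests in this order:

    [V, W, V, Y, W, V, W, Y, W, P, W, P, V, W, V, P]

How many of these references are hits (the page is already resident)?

V → miss, frames (V)
W → miss, frames (V W)
V → hit
Y → miss, frames (V W Y)
W → hit
V → hit
W → hit
Y → hit
W → hit
P → miss, evict V, frames (W Y P)
W → hit
P → hit
V → miss, evict W, frames (Y P V)
W → miss, evict Y, frames (P V W)
V → hit
P → hit
Hits: 10.

10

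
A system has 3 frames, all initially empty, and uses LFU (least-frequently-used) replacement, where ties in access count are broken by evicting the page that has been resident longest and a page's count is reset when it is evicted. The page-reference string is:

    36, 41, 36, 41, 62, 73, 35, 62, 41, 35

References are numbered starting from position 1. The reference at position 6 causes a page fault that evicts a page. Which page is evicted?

pos 1: 36 → fault, frames [36]
pos 2: 41 → fault, frames [36, 41]
pos 3: 36 → hit
pos 4: 41 → hit
pos 5: 62 → fault, frames [36, 41, 62]
pos 6: 73 → fault, evict 62, frames [36, 41, 73]
At position 6, page 62 is evicted.

62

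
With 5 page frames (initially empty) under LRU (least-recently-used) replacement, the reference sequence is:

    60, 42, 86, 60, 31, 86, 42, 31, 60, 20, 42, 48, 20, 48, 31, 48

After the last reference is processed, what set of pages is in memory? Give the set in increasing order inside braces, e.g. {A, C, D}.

60 -> fault, frames (60)
42 -> fault, frames (60 42)
86 -> fault, frames (60 42 86)
60 -> hit
31 -> fault, frames (42 86 60 31)
86 -> hit
42 -> hit
31 -> hit
60 -> hit
20 -> fault, frames (86 42 31 60 20)
42 -> hit
48 -> fault, evict 86, frames (31 60 20 42 48)
20 -> hit
48 -> hit
31 -> hit
48 -> hit

{20, 31, 42, 48, 60}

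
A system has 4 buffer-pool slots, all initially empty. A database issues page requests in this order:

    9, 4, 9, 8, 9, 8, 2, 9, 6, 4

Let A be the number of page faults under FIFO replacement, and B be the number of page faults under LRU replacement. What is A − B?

-1

Under FIFO: F F . F . . F . F . → 5 faults.
Under LRU: F F . F . . F . F F → 6 faults.
A − B = 5 − 6 = -1.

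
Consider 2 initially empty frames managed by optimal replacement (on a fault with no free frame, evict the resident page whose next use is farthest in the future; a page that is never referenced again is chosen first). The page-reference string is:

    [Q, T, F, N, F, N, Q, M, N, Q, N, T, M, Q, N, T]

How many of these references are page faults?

Q → miss, frames [Q]
T → miss, frames [Q, T]
F → miss, evict T, frames [Q, F]
N → miss, evict Q, frames [F, N]
F → hit
N → hit
Q → miss, evict F, frames [N, Q]
M → miss, evict Q, frames [N, M]
N → hit
Q → miss, evict M, frames [N, Q]
N → hit
T → miss, evict N, frames [Q, T]
M → miss, evict T, frames [Q, M]
Q → hit
N → miss, evict M, frames [Q, N]
T → miss, evict N, frames [Q, T]
Page faults: 11.

11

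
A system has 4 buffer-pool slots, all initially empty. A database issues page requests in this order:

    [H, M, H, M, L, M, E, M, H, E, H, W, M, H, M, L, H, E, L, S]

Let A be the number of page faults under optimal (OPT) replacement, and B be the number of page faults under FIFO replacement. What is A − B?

-3

Under OPT: F F . . F . F . . . . F . . . . . F . F → 7 faults.
Under FIFO: F F . . F . F . . . . F . F F F . F . F → 10 faults.
A − B = 7 − 10 = -3.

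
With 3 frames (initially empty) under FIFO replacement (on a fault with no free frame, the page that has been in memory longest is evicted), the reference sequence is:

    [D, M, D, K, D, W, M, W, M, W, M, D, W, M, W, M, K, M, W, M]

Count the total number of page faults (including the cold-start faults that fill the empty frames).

8

D -> miss, frames [D]
M -> miss, frames [D, M]
D -> hit
K -> miss, frames [D, M, K]
D -> hit
W -> miss, evict D, frames [M, K, W]
M -> hit
W -> hit
M -> hit
W -> hit
M -> hit
D -> miss, evict M, frames [K, W, D]
W -> hit
M -> miss, evict K, frames [W, D, M]
W -> hit
M -> hit
K -> miss, evict W, frames [D, M, K]
M -> hit
W -> miss, evict D, frames [M, K, W]
M -> hit
Page faults: 8.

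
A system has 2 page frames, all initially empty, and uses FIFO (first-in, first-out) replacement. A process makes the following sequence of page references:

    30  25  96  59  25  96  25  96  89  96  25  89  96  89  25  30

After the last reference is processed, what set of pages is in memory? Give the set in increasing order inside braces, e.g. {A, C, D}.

{25, 30}

30 -> miss, frames [30]
25 -> miss, frames [30, 25]
96 -> miss, evict 30, frames [25, 96]
59 -> miss, evict 25, frames [96, 59]
25 -> miss, evict 96, frames [59, 25]
96 -> miss, evict 59, frames [25, 96]
25 -> hit
96 -> hit
89 -> miss, evict 25, frames [96, 89]
96 -> hit
25 -> miss, evict 96, frames [89, 25]
89 -> hit
96 -> miss, evict 89, frames [25, 96]
89 -> miss, evict 25, frames [96, 89]
25 -> miss, evict 96, frames [89, 25]
30 -> miss, evict 89, frames [25, 30]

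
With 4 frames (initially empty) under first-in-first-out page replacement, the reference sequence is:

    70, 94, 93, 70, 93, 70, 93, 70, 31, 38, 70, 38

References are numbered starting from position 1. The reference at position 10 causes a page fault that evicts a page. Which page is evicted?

70

pos 1: 70: fault, frames (70)
pos 2: 94: fault, frames (70 94)
pos 3: 93: fault, frames (70 94 93)
pos 4: 70: hit
pos 5: 93: hit
pos 6: 70: hit
pos 7: 93: hit
pos 8: 70: hit
pos 9: 31: fault, frames (70 94 93 31)
pos 10: 38: fault, evict 70, frames (94 93 31 38)
At position 10, page 70 is evicted.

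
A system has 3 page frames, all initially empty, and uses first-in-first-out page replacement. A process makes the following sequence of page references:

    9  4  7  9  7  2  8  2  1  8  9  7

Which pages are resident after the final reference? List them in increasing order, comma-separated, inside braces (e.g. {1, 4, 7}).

9: fault, frames (9)
4: fault, frames (9 4)
7: fault, frames (9 4 7)
9: hit
7: hit
2: fault, evict 9, frames (4 7 2)
8: fault, evict 4, frames (7 2 8)
2: hit
1: fault, evict 7, frames (2 8 1)
8: hit
9: fault, evict 2, frames (8 1 9)
7: fault, evict 8, frames (1 9 7)

{1, 7, 9}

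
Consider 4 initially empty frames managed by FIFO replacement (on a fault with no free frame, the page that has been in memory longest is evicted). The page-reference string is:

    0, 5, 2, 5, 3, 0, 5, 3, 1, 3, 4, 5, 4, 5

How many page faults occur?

7

0 -> fault, frames [0]
5 -> fault, frames [0, 5]
2 -> fault, frames [0, 5, 2]
5 -> hit
3 -> fault, frames [0, 5, 2, 3]
0 -> hit
5 -> hit
3 -> hit
1 -> fault, evict 0, frames [5, 2, 3, 1]
3 -> hit
4 -> fault, evict 5, frames [2, 3, 1, 4]
5 -> fault, evict 2, frames [3, 1, 4, 5]
4 -> hit
5 -> hit
Page faults: 7.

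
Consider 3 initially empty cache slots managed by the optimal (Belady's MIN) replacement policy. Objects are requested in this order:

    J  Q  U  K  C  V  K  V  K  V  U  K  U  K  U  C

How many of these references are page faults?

J: miss, frames [J]
Q: miss, frames [J, Q]
U: miss, frames [J, Q, U]
K: miss, evict Q, frames [J, U, K]
C: miss, evict J, frames [U, K, C]
V: miss, evict C, frames [U, K, V]
K: hit
V: hit
K: hit
V: hit
U: hit
K: hit
U: hit
K: hit
U: hit
C: miss, evict V, frames [U, K, C]
Page faults: 7.

7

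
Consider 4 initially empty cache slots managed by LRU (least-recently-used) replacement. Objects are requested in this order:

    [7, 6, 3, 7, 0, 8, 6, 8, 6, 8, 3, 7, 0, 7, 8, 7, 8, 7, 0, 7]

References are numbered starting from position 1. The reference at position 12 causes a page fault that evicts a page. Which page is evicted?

0

pos 1: 7 -> miss, frames (7)
pos 2: 6 -> miss, frames (7 6)
pos 3: 3 -> miss, frames (7 6 3)
pos 4: 7 -> hit
pos 5: 0 -> miss, frames (6 3 7 0)
pos 6: 8 -> miss, evict 6, frames (3 7 0 8)
pos 7: 6 -> miss, evict 3, frames (7 0 8 6)
pos 8: 8 -> hit
pos 9: 6 -> hit
pos 10: 8 -> hit
pos 11: 3 -> miss, evict 7, frames (0 6 8 3)
pos 12: 7 -> miss, evict 0, frames (6 8 3 7)
At position 12, page 0 is evicted.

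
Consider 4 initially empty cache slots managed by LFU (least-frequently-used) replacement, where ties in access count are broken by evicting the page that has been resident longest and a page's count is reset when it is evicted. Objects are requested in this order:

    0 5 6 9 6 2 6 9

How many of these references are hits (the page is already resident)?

0 -> miss, frames {0}
5 -> miss, frames {0,5}
6 -> miss, frames {0,5,6}
9 -> miss, frames {0,5,6,9}
6 -> hit
2 -> miss, evict 0, frames {5,6,9,2}
6 -> hit
9 -> hit
Hits: 3.

3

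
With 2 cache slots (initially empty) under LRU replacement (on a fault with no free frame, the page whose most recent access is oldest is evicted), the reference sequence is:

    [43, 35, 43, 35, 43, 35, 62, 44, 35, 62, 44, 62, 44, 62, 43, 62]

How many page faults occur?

43 -> fault, frames (43)
35 -> fault, frames (43 35)
43 -> hit
35 -> hit
43 -> hit
35 -> hit
62 -> fault, evict 43, frames (35 62)
44 -> fault, evict 35, frames (62 44)
35 -> fault, evict 62, frames (44 35)
62 -> fault, evict 44, frames (35 62)
44 -> fault, evict 35, frames (62 44)
62 -> hit
44 -> hit
62 -> hit
43 -> fault, evict 44, frames (62 43)
62 -> hit
Page faults: 8.

8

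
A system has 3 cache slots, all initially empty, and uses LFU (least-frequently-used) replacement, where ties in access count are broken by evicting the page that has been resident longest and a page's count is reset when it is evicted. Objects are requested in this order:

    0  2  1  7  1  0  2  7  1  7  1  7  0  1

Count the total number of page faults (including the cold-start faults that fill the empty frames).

0: fault, frames [0]
2: fault, frames [0, 2]
1: fault, frames [0, 2, 1]
7: fault, evict 0, frames [2, 1, 7]
1: hit
0: fault, evict 2, frames [1, 7, 0]
2: fault, evict 7, frames [1, 0, 2]
7: fault, evict 0, frames [1, 2, 7]
1: hit
7: hit
1: hit
7: hit
0: fault, evict 2, frames [1, 7, 0]
1: hit
Page faults: 8.

8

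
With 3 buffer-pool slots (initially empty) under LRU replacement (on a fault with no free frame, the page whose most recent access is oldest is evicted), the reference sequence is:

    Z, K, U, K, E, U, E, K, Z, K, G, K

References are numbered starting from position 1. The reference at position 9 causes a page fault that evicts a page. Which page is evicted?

pos 1: Z -> miss, frames {Z}
pos 2: K -> miss, frames {Z,K}
pos 3: U -> miss, frames {Z,K,U}
pos 4: K -> hit
pos 5: E -> miss, evict Z, frames {U,K,E}
pos 6: U -> hit
pos 7: E -> hit
pos 8: K -> hit
pos 9: Z -> miss, evict U, frames {E,K,Z}
At position 9, page U is evicted.

U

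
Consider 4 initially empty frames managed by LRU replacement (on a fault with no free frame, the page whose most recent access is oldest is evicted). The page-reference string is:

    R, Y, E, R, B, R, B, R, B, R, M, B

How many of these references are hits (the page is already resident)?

R → miss, frames [R]
Y → miss, frames [R, Y]
E → miss, frames [R, Y, E]
R → hit
B → miss, frames [Y, E, R, B]
R → hit
B → hit
R → hit
B → hit
R → hit
M → miss, evict Y, frames [E, B, R, M]
B → hit
Hits: 7.

7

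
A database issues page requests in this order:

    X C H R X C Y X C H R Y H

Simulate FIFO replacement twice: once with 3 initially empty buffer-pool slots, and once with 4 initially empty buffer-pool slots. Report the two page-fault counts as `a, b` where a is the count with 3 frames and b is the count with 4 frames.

3 frames: F F F F F F F . . F F . . → 9 faults.
4 frames: F F F F . . F F F F F F . → 10 faults.
10 > 9: adding a frame increased faults — Belady's anomaly.

9, 10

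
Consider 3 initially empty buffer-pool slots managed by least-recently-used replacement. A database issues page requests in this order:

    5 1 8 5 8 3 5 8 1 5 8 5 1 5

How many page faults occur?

5 → fault, frames (5)
1 → fault, frames (5 1)
8 → fault, frames (5 1 8)
5 → hit
8 → hit
3 → fault, evict 1, frames (5 8 3)
5 → hit
8 → hit
1 → fault, evict 3, frames (5 8 1)
5 → hit
8 → hit
5 → hit
1 → hit
5 → hit
Page faults: 5.

5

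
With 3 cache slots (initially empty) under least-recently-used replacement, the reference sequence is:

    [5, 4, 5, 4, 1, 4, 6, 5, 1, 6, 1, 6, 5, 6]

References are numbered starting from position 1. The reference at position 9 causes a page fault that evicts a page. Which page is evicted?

4

pos 1: 5 → fault, frames [5]
pos 2: 4 → fault, frames [5, 4]
pos 3: 5 → hit
pos 4: 4 → hit
pos 5: 1 → fault, frames [5, 4, 1]
pos 6: 4 → hit
pos 7: 6 → fault, evict 5, frames [1, 4, 6]
pos 8: 5 → fault, evict 1, frames [4, 6, 5]
pos 9: 1 → fault, evict 4, frames [6, 5, 1]
At position 9, page 4 is evicted.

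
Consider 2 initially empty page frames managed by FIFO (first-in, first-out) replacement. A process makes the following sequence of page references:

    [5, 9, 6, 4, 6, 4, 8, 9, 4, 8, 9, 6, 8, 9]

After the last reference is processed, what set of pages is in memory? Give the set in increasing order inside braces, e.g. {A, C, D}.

{8, 9}

5 -> miss, frames [5]
9 -> miss, frames [5, 9]
6 -> miss, evict 5, frames [9, 6]
4 -> miss, evict 9, frames [6, 4]
6 -> hit
4 -> hit
8 -> miss, evict 6, frames [4, 8]
9 -> miss, evict 4, frames [8, 9]
4 -> miss, evict 8, frames [9, 4]
8 -> miss, evict 9, frames [4, 8]
9 -> miss, evict 4, frames [8, 9]
6 -> miss, evict 8, frames [9, 6]
8 -> miss, evict 9, frames [6, 8]
9 -> miss, evict 6, frames [8, 9]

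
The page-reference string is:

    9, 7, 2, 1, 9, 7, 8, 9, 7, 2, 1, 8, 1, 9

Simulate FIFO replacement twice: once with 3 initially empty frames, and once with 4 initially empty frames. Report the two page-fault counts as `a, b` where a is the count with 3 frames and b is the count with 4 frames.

3 frames: F F F F F F F . . F F . . F → 10 faults.
4 frames: F F F F . . F F F F F F . F → 11 faults.
11 > 10: adding a frame increased faults — Belady's anomaly.

10, 11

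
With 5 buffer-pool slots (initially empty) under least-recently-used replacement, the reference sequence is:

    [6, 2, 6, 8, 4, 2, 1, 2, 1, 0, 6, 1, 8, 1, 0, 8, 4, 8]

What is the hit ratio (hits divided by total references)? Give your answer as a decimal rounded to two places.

6 -> fault, frames [6]
2 -> fault, frames [6, 2]
6 -> hit
8 -> fault, frames [2, 6, 8]
4 -> fault, frames [2, 6, 8, 4]
2 -> hit
1 -> fault, frames [6, 8, 4, 2, 1]
2 -> hit
1 -> hit
0 -> fault, evict 6, frames [8, 4, 2, 1, 0]
6 -> fault, evict 8, frames [4, 2, 1, 0, 6]
1 -> hit
8 -> fault, evict 4, frames [2, 0, 6, 1, 8]
1 -> hit
0 -> hit
8 -> hit
4 -> fault, evict 2, frames [6, 1, 0, 8, 4]
8 -> hit
Hits: 9 of 18 references → 9/18 = 0.5000.

0.50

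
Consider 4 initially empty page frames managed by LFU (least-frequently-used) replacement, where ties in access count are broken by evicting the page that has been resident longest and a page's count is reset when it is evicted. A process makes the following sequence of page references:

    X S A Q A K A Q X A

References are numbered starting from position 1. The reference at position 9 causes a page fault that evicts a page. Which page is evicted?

S

pos 1: X -> miss, frames [X]
pos 2: S -> miss, frames [X, S]
pos 3: A -> miss, frames [X, S, A]
pos 4: Q -> miss, frames [X, S, A, Q]
pos 5: A -> hit
pos 6: K -> miss, evict X, frames [S, A, Q, K]
pos 7: A -> hit
pos 8: Q -> hit
pos 9: X -> miss, evict S, frames [A, Q, K, X]
At position 9, page S is evicted.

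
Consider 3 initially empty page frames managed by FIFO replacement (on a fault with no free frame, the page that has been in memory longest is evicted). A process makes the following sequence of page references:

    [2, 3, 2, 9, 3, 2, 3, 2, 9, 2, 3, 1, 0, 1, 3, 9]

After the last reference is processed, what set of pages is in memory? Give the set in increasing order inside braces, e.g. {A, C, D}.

2 -> fault, frames {2}
3 -> fault, frames {2,3}
2 -> hit
9 -> fault, frames {2,3,9}
3 -> hit
2 -> hit
3 -> hit
2 -> hit
9 -> hit
2 -> hit
3 -> hit
1 -> fault, evict 2, frames {3,9,1}
0 -> fault, evict 3, frames {9,1,0}
1 -> hit
3 -> fault, evict 9, frames {1,0,3}
9 -> fault, evict 1, frames {0,3,9}

{0, 3, 9}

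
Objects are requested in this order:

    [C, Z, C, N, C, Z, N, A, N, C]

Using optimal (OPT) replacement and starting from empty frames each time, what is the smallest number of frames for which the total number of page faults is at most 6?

f=1: 10 faults
f=2: 6 faults
f=3: 4 faults
f=4: 4 faults
Smallest f with faults ≤ 6 is 2.

2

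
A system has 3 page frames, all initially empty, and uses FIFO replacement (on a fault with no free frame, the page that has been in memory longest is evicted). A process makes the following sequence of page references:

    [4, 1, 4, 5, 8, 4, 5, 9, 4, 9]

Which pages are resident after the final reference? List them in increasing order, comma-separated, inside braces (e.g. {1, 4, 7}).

4 -> fault, frames (4)
1 -> fault, frames (4 1)
4 -> hit
5 -> fault, frames (4 1 5)
8 -> fault, evict 4, frames (1 5 8)
4 -> fault, evict 1, frames (5 8 4)
5 -> hit
9 -> fault, evict 5, frames (8 4 9)
4 -> hit
9 -> hit

{4, 8, 9}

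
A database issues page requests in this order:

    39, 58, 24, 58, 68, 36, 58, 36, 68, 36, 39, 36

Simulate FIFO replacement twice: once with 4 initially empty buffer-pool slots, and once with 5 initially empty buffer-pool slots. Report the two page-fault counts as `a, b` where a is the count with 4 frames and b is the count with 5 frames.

6, 5

4 frames: F F F . F F . . . . F . → 6 faults.
5 frames: F F F . F F . . . . . . → 5 faults.
5 < 6: adding a frame reduced faults, as is typical.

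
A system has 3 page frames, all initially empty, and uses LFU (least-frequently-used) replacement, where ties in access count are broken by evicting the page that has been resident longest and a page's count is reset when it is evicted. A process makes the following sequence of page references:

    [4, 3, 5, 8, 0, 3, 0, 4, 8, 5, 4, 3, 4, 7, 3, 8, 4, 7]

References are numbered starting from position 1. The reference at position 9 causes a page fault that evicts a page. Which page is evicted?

pos 1: 4 → miss, frames [4]
pos 2: 3 → miss, frames [4, 3]
pos 3: 5 → miss, frames [4, 3, 5]
pos 4: 8 → miss, evict 4, frames [3, 5, 8]
pos 5: 0 → miss, evict 3, frames [5, 8, 0]
pos 6: 3 → miss, evict 5, frames [8, 0, 3]
pos 7: 0 → hit
pos 8: 4 → miss, evict 8, frames [0, 3, 4]
pos 9: 8 → miss, evict 3, frames [0, 4, 8]
At position 9, page 3 is evicted.

3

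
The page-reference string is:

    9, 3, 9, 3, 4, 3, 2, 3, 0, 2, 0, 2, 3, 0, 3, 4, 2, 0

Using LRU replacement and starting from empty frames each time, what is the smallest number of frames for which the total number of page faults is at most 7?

f=1: 18 faults
f=2: 11 faults
f=3: 8 faults
f=4: 5 faults
f=5: 5 faults
Smallest f with faults ≤ 7 is 4.

4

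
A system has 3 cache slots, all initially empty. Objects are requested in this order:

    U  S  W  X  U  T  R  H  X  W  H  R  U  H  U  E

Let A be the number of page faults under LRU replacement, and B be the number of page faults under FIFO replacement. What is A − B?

-1

Under LRU: F F F F F F F F F F . F F . . F → 13 faults.
Under FIFO: F F F F F F F F F F . F F F . F → 14 faults.
A − B = 13 − 14 = -1.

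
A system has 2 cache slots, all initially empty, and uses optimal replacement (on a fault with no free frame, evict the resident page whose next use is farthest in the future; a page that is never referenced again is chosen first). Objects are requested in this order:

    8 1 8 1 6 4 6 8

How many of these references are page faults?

5

8 -> fault, frames (8)
1 -> fault, frames (8 1)
8 -> hit
1 -> hit
6 -> fault, evict 1, frames (8 6)
4 -> fault, evict 8, frames (6 4)
6 -> hit
8 -> fault, evict 4, frames (6 8)
Page faults: 5.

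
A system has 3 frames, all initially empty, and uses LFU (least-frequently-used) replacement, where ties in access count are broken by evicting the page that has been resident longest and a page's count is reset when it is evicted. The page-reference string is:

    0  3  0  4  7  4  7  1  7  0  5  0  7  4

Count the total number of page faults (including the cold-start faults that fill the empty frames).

0: fault, frames [0]
3: fault, frames [0, 3]
0: hit
4: fault, frames [0, 3, 4]
7: fault, evict 3, frames [0, 4, 7]
4: hit
7: hit
1: fault, evict 0, frames [4, 7, 1]
7: hit
0: fault, evict 1, frames [4, 7, 0]
5: fault, evict 0, frames [4, 7, 5]
0: fault, evict 5, frames [4, 7, 0]
7: hit
4: hit
Page faults: 8.

8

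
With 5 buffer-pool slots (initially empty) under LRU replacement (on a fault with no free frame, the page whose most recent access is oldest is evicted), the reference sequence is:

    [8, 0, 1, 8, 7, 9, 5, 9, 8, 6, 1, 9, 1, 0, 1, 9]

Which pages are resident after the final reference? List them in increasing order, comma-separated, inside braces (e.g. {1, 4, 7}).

8 → fault, frames (8)
0 → fault, frames (8 0)
1 → fault, frames (8 0 1)
8 → hit
7 → fault, frames (0 1 8 7)
9 → fault, frames (0 1 8 7 9)
5 → fault, evict 0, frames (1 8 7 9 5)
9 → hit
8 → hit
6 → fault, evict 1, frames (7 5 9 8 6)
1 → fault, evict 7, frames (5 9 8 6 1)
9 → hit
1 → hit
0 → fault, evict 5, frames (8 6 9 1 0)
1 → hit
9 → hit

{0, 1, 6, 8, 9}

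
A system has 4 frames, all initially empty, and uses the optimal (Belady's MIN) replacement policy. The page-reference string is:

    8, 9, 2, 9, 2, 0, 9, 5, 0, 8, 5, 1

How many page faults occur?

8 → miss, frames [8]
9 → miss, frames [8, 9]
2 → miss, frames [8, 9, 2]
9 → hit
2 → hit
0 → miss, frames [8, 9, 2, 0]
9 → hit
5 → miss, evict 2, frames [8, 9, 0, 5]
0 → hit
8 → hit
5 → hit
1 → miss, evict 5, frames [8, 9, 0, 1]
Page faults: 6.

6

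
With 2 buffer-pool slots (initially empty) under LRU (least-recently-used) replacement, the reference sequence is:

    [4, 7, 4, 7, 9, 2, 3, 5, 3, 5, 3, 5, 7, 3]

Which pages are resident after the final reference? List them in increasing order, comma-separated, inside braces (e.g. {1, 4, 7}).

4 → miss, frames [4]
7 → miss, frames [4, 7]
4 → hit
7 → hit
9 → miss, evict 4, frames [7, 9]
2 → miss, evict 7, frames [9, 2]
3 → miss, evict 9, frames [2, 3]
5 → miss, evict 2, frames [3, 5]
3 → hit
5 → hit
3 → hit
5 → hit
7 → miss, evict 3, frames [5, 7]
3 → miss, evict 5, frames [7, 3]

{3, 7}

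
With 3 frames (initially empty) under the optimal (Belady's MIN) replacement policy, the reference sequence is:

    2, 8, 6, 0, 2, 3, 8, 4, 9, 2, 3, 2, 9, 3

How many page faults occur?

7

2 -> miss, frames {2}
8 -> miss, frames {2,8}
6 -> miss, frames {2,8,6}
0 -> miss, evict 6, frames {2,8,0}
2 -> hit
3 -> miss, evict 0, frames {2,8,3}
8 -> hit
4 -> miss, evict 8, frames {2,3,4}
9 -> miss, evict 4, frames {2,3,9}
2 -> hit
3 -> hit
2 -> hit
9 -> hit
3 -> hit
Page faults: 7.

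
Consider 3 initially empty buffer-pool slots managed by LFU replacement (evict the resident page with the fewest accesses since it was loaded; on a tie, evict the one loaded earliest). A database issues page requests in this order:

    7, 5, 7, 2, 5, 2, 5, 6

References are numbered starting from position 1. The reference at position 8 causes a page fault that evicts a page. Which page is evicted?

pos 1: 7 -> miss, frames (7)
pos 2: 5 -> miss, frames (7 5)
pos 3: 7 -> hit
pos 4: 2 -> miss, frames (7 5 2)
pos 5: 5 -> hit
pos 6: 2 -> hit
pos 7: 5 -> hit
pos 8: 6 -> miss, evict 7, frames (5 2 6)
At position 8, page 7 is evicted.

7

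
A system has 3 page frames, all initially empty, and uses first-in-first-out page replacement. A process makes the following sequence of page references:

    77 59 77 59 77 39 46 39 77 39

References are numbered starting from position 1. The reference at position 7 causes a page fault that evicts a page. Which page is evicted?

77

pos 1: 77: fault, frames [77]
pos 2: 59: fault, frames [77, 59]
pos 3: 77: hit
pos 4: 59: hit
pos 5: 77: hit
pos 6: 39: fault, frames [77, 59, 39]
pos 7: 46: fault, evict 77, frames [59, 39, 46]
At position 7, page 77 is evicted.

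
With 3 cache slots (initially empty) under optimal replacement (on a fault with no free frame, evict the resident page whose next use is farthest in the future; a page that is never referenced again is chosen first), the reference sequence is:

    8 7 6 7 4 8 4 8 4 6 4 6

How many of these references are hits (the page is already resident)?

8 → miss, frames {8}
7 → miss, frames {8,7}
6 → miss, frames {8,7,6}
7 → hit
4 → miss, evict 7, frames {8,6,4}
8 → hit
4 → hit
8 → hit
4 → hit
6 → hit
4 → hit
6 → hit
Hits: 8.

8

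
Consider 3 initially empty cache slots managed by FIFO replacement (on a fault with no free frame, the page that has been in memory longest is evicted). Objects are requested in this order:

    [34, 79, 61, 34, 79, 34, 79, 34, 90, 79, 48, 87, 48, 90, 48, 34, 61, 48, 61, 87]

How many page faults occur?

34 → miss, frames (34)
79 → miss, frames (34 79)
61 → miss, frames (34 79 61)
34 → hit
79 → hit
34 → hit
79 → hit
34 → hit
90 → miss, evict 34, frames (79 61 90)
79 → hit
48 → miss, evict 79, frames (61 90 48)
87 → miss, evict 61, frames (90 48 87)
48 → hit
90 → hit
48 → hit
34 → miss, evict 90, frames (48 87 34)
61 → miss, evict 48, frames (87 34 61)
48 → miss, evict 87, frames (34 61 48)
61 → hit
87 → miss, evict 34, frames (61 48 87)
Page faults: 10.

10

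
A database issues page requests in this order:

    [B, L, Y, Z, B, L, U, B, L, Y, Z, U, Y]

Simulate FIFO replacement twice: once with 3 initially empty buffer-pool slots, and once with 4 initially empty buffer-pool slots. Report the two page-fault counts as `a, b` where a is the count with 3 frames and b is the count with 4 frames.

9, 10

3 frames: F F F F F F F . . F F . . → 9 faults.
4 frames: F F F F . . F F F F F F . → 10 faults.
10 > 9: adding a frame increased faults — Belady's anomaly.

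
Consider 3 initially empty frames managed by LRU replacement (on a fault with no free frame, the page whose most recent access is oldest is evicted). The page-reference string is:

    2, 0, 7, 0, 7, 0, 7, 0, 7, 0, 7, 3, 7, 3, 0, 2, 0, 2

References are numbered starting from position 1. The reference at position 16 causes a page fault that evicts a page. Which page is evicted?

7

pos 1: 2 -> miss, frames (2)
pos 2: 0 -> miss, frames (2 0)
pos 3: 7 -> miss, frames (2 0 7)
pos 4: 0 -> hit
pos 5: 7 -> hit
pos 6: 0 -> hit
pos 7: 7 -> hit
pos 8: 0 -> hit
pos 9: 7 -> hit
pos 10: 0 -> hit
pos 11: 7 -> hit
pos 12: 3 -> miss, evict 2, frames (0 7 3)
pos 13: 7 -> hit
pos 14: 3 -> hit
pos 15: 0 -> hit
pos 16: 2 -> miss, evict 7, frames (3 0 2)
At position 16, page 7 is evicted.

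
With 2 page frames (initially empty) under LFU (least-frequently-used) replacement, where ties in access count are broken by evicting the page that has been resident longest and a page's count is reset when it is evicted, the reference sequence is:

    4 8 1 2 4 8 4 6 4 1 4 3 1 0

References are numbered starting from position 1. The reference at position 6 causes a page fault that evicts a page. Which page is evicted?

pos 1: 4 -> fault, frames (4)
pos 2: 8 -> fault, frames (4 8)
pos 3: 1 -> fault, evict 4, frames (8 1)
pos 4: 2 -> fault, evict 8, frames (1 2)
pos 5: 4 -> fault, evict 1, frames (2 4)
pos 6: 8 -> fault, evict 2, frames (4 8)
At position 6, page 2 is evicted.

2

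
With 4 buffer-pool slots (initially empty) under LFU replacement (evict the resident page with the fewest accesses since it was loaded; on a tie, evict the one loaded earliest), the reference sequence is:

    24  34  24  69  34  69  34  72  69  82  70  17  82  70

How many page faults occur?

24: miss, frames (24)
34: miss, frames (24 34)
24: hit
69: miss, frames (24 34 69)
34: hit
69: hit
34: hit
72: miss, frames (24 34 69 72)
69: hit
82: miss, evict 72, frames (24 34 69 82)
70: miss, evict 82, frames (24 34 69 70)
17: miss, evict 70, frames (24 34 69 17)
82: miss, evict 17, frames (24 34 69 82)
70: miss, evict 82, frames (24 34 69 70)
Page faults: 9.

9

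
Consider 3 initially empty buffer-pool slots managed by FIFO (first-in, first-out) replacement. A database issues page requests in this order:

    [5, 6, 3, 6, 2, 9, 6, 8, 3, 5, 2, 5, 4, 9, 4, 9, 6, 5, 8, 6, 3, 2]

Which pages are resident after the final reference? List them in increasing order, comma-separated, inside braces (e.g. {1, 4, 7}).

5 -> fault, frames [5]
6 -> fault, frames [5, 6]
3 -> fault, frames [5, 6, 3]
6 -> hit
2 -> fault, evict 5, frames [6, 3, 2]
9 -> fault, evict 6, frames [3, 2, 9]
6 -> fault, evict 3, frames [2, 9, 6]
8 -> fault, evict 2, frames [9, 6, 8]
3 -> fault, evict 9, frames [6, 8, 3]
5 -> fault, evict 6, frames [8, 3, 5]
2 -> fault, evict 8, frames [3, 5, 2]
5 -> hit
4 -> fault, evict 3, frames [5, 2, 4]
9 -> fault, evict 5, frames [2, 4, 9]
4 -> hit
9 -> hit
6 -> fault, evict 2, frames [4, 9, 6]
5 -> fault, evict 4, frames [9, 6, 5]
8 -> fault, evict 9, frames [6, 5, 8]
6 -> hit
3 -> fault, evict 6, frames [5, 8, 3]
2 -> fault, evict 5, frames [8, 3, 2]

{2, 3, 8}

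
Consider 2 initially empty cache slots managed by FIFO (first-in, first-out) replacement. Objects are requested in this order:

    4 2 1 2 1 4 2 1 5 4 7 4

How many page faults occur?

4 -> miss, frames {4}
2 -> miss, frames {4,2}
1 -> miss, evict 4, frames {2,1}
2 -> hit
1 -> hit
4 -> miss, evict 2, frames {1,4}
2 -> miss, evict 1, frames {4,2}
1 -> miss, evict 4, frames {2,1}
5 -> miss, evict 2, frames {1,5}
4 -> miss, evict 1, frames {5,4}
7 -> miss, evict 5, frames {4,7}
4 -> hit
Page faults: 9.

9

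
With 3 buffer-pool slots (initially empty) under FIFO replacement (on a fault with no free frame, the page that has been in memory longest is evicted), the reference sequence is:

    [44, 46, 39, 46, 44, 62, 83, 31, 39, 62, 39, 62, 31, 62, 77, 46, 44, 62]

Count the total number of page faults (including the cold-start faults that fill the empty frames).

12

44 -> fault, frames [44]
46 -> fault, frames [44, 46]
39 -> fault, frames [44, 46, 39]
46 -> hit
44 -> hit
62 -> fault, evict 44, frames [46, 39, 62]
83 -> fault, evict 46, frames [39, 62, 83]
31 -> fault, evict 39, frames [62, 83, 31]
39 -> fault, evict 62, frames [83, 31, 39]
62 -> fault, evict 83, frames [31, 39, 62]
39 -> hit
62 -> hit
31 -> hit
62 -> hit
77 -> fault, evict 31, frames [39, 62, 77]
46 -> fault, evict 39, frames [62, 77, 46]
44 -> fault, evict 62, frames [77, 46, 44]
62 -> fault, evict 77, frames [46, 44, 62]
Page faults: 12.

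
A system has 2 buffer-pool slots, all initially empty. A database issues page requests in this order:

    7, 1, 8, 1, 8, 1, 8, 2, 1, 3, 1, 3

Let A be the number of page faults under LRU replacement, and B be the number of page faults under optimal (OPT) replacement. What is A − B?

Under LRU: F F F . . . . F F F . . → 6 faults.
Under OPT: F F F . . . . F . F . . → 5 faults.
A − B = 6 − 5 = 1.

1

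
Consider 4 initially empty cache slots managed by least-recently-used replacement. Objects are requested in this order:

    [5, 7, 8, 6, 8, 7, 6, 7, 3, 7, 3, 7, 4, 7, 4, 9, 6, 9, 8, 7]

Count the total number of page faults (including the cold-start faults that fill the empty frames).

5 -> fault, frames [5]
7 -> fault, frames [5, 7]
8 -> fault, frames [5, 7, 8]
6 -> fault, frames [5, 7, 8, 6]
8 -> hit
7 -> hit
6 -> hit
7 -> hit
3 -> fault, evict 5, frames [8, 6, 7, 3]
7 -> hit
3 -> hit
7 -> hit
4 -> fault, evict 8, frames [6, 3, 7, 4]
7 -> hit
4 -> hit
9 -> fault, evict 6, frames [3, 7, 4, 9]
6 -> fault, evict 3, frames [7, 4, 9, 6]
9 -> hit
8 -> fault, evict 7, frames [4, 6, 9, 8]
7 -> fault, evict 4, frames [6, 9, 8, 7]
Page faults: 10.

10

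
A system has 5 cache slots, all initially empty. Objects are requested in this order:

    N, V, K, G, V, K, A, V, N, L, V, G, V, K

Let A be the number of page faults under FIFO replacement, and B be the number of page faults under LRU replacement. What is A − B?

-2

Under FIFO: F F F F . . F . . F . . . . → 6 faults.
Under LRU: F F F F . . F . . F . F . F → 8 faults.
A − B = 6 − 8 = -2.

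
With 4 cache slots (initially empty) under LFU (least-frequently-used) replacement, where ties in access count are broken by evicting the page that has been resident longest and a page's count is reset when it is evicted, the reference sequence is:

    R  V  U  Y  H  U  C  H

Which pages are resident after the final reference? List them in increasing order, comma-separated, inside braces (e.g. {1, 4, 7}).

{C, H, U, Y}

R → miss, frames [R]
V → miss, frames [R, V]
U → miss, frames [R, V, U]
Y → miss, frames [R, V, U, Y]
H → miss, evict R, frames [V, U, Y, H]
U → hit
C → miss, evict V, frames [U, Y, H, C]
H → hit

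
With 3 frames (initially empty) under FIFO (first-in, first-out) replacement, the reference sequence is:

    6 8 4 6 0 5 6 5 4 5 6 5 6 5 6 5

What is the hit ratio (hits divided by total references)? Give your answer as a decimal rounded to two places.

6 -> miss, frames {6}
8 -> miss, frames {6,8}
4 -> miss, frames {6,8,4}
6 -> hit
0 -> miss, evict 6, frames {8,4,0}
5 -> miss, evict 8, frames {4,0,5}
6 -> miss, evict 4, frames {0,5,6}
5 -> hit
4 -> miss, evict 0, frames {5,6,4}
5 -> hit
6 -> hit
5 -> hit
6 -> hit
5 -> hit
6 -> hit
5 -> hit
Hits: 9 of 16 references → 9/16 = 0.5625.

0.56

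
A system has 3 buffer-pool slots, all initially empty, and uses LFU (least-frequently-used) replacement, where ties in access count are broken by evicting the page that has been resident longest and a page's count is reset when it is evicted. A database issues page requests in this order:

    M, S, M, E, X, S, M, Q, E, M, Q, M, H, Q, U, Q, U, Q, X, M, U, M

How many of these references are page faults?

11

M → fault, frames (M)
S → fault, frames (M S)
M → hit
E → fault, frames (M S E)
X → fault, evict S, frames (M E X)
S → fault, evict E, frames (M X S)
M → hit
Q → fault, evict X, frames (M S Q)
E → fault, evict S, frames (M Q E)
M → hit
Q → hit
M → hit
H → fault, evict E, frames (M Q H)
Q → hit
U → fault, evict H, frames (M Q U)
Q → hit
U → hit
Q → hit
X → fault, evict U, frames (M Q X)
M → hit
U → fault, evict X, frames (M Q U)
M → hit
Page faults: 11.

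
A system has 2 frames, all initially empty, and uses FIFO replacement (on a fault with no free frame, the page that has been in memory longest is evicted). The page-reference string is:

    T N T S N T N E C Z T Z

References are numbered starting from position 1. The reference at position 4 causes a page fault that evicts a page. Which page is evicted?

T

pos 1: T → fault, frames {T}
pos 2: N → fault, frames {T,N}
pos 3: T → hit
pos 4: S → fault, evict T, frames {N,S}
At position 4, page T is evicted.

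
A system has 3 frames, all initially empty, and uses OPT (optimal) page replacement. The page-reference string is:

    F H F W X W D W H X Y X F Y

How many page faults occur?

F → miss, frames [F]
H → miss, frames [F, H]
F → hit
W → miss, frames [F, H, W]
X → miss, evict F, frames [H, W, X]
W → hit
D → miss, evict X, frames [H, W, D]
W → hit
H → hit
X → miss, evict D, frames [H, W, X]
Y → miss, evict W, frames [H, X, Y]
X → hit
F → miss, evict X, frames [H, Y, F]
Y → hit
Page faults: 8.

8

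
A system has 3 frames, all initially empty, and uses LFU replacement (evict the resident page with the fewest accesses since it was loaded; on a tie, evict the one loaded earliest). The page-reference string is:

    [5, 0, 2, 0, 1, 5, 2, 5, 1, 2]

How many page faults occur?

5 -> miss, frames {5}
0 -> miss, frames {5,0}
2 -> miss, frames {5,0,2}
0 -> hit
1 -> miss, evict 5, frames {0,2,1}
5 -> miss, evict 2, frames {0,1,5}
2 -> miss, evict 1, frames {0,5,2}
5 -> hit
1 -> miss, evict 2, frames {0,5,1}
2 -> miss, evict 1, frames {0,5,2}
Page faults: 8.

8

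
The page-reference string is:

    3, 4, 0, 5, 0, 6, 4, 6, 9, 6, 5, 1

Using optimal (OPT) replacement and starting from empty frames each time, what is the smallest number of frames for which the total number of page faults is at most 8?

f=1: 12 faults
f=2: 9 faults
f=3: 7 faults
f=4: 7 faults
f=5: 7 faults
f=6: 7 faults
f=7: 7 faults
Smallest f with faults ≤ 8 is 3.

3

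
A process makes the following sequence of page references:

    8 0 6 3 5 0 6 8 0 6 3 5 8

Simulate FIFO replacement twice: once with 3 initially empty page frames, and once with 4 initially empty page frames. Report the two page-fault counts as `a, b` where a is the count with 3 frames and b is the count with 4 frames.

10, 11

3 frames: F F F F F F F F . . F F . → 10 faults.
4 frames: F F F F F . . F F F F F F → 11 faults.
11 > 10: adding a frame increased faults — Belady's anomaly.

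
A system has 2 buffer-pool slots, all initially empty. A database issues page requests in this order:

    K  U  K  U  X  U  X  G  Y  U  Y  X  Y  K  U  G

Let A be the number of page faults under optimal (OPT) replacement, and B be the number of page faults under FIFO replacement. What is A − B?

-2

Under OPT: F F . . F . . F F . . F . F F F → 9 faults.
Under FIFO: F F . . F . . F F F . F F F F F → 11 faults.
A − B = 9 − 11 = -2.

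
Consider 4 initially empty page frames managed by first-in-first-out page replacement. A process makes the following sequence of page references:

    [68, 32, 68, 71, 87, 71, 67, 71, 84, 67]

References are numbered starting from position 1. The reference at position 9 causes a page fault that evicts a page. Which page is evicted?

32

pos 1: 68: miss, frames (68)
pos 2: 32: miss, frames (68 32)
pos 3: 68: hit
pos 4: 71: miss, frames (68 32 71)
pos 5: 87: miss, frames (68 32 71 87)
pos 6: 71: hit
pos 7: 67: miss, evict 68, frames (32 71 87 67)
pos 8: 71: hit
pos 9: 84: miss, evict 32, frames (71 87 67 84)
At position 9, page 32 is evicted.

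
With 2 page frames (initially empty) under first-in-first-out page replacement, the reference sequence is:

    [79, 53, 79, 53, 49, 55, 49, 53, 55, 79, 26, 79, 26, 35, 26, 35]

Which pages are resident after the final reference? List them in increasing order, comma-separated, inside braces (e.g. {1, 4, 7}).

79 -> miss, frames [79]
53 -> miss, frames [79, 53]
79 -> hit
53 -> hit
49 -> miss, evict 79, frames [53, 49]
55 -> miss, evict 53, frames [49, 55]
49 -> hit
53 -> miss, evict 49, frames [55, 53]
55 -> hit
79 -> miss, evict 55, frames [53, 79]
26 -> miss, evict 53, frames [79, 26]
79 -> hit
26 -> hit
35 -> miss, evict 79, frames [26, 35]
26 -> hit
35 -> hit

{26, 35}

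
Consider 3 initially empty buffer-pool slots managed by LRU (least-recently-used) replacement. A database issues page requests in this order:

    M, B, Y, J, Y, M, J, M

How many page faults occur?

M -> fault, frames [M]
B -> fault, frames [M, B]
Y -> fault, frames [M, B, Y]
J -> fault, evict M, frames [B, Y, J]
Y -> hit
M -> fault, evict B, frames [J, Y, M]
J -> hit
M -> hit
Page faults: 5.

5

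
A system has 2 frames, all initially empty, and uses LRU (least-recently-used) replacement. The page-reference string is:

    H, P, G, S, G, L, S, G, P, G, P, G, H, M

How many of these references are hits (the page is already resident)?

H: miss, frames [H]
P: miss, frames [H, P]
G: miss, evict H, frames [P, G]
S: miss, evict P, frames [G, S]
G: hit
L: miss, evict S, frames [G, L]
S: miss, evict G, frames [L, S]
G: miss, evict L, frames [S, G]
P: miss, evict S, frames [G, P]
G: hit
P: hit
G: hit
H: miss, evict P, frames [G, H]
M: miss, evict G, frames [H, M]
Hits: 4.

4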